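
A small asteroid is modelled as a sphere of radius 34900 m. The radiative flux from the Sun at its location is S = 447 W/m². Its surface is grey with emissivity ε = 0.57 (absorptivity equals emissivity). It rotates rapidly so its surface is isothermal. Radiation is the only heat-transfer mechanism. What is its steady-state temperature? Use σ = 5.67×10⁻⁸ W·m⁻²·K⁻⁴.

At equilibrium, absorbed power = emitted power.
Absorbing cross-section = πr² = 3.826×10⁹ m²; emitting surface = 4πr² = 1.531×10¹⁰ m² (ratio 4).
εS·A_cross = εσ·A_surf·T⁴  ⇒  T⁴ = S/(4σ)   (ε cancels).
T⁴ = 447/(4·5.67×10⁻⁸) = 1.971×10⁹ K⁴.
T = (1.971×10⁹)^(1/4).

T ≈ 211 K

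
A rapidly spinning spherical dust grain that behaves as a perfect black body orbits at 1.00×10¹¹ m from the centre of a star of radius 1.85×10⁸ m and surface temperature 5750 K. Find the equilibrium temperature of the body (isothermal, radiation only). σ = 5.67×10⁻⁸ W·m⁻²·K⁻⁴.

The star's surface emits σT_*⁴; at distance d the flux is S = σT_*⁴(R_*/d)².
S = 5.67×10⁻⁸·(5750)⁴·(1.85×10⁸/1.00×10¹¹)² = 212.1 W/m².
For an isothermal sphere T⁴ = (1−a)S/(4σ) = 9.353×10⁸ K⁴.

T ≈ 175 K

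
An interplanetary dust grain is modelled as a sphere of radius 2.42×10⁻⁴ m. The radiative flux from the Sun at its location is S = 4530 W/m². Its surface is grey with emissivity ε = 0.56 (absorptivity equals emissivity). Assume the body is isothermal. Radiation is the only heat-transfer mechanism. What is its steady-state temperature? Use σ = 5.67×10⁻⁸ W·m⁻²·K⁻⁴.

T ≈ 376 K

At equilibrium, absorbed power = emitted power.
Absorbing cross-section = πr² = 1.840×10⁻⁷ m²; emitting surface = 4πr² = 7.359×10⁻⁷ m² (ratio 4).
εS·A_cross = εσ·A_surf·T⁴  ⇒  T⁴ = S/(4σ)   (ε cancels).
T⁴ = 4530/(4·5.67×10⁻⁸) = 1.997×10¹⁰ K⁴.
T = (1.997×10¹⁰)^(1/4).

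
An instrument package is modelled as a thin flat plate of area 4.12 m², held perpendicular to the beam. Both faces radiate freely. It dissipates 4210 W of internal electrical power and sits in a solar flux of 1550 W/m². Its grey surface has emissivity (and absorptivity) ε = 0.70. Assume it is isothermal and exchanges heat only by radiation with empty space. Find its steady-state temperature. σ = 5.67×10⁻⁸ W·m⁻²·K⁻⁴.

At steady state, absorbed solar power + internal power = radiated power.
Absorbed: α·S·A_cross = 0.70·1550·4.120 = 4470 W (cross-section A).
Total input = 4470 + 4210 = 8680 W.
Radiated: εσ·A_surf·T⁴ with A_surf = 2A = 8.240 m².
T⁴ = 8680/(0.70·5.67×10⁻⁸·8.240) = 2.654×10¹⁰ K⁴.

T ≈ 404 K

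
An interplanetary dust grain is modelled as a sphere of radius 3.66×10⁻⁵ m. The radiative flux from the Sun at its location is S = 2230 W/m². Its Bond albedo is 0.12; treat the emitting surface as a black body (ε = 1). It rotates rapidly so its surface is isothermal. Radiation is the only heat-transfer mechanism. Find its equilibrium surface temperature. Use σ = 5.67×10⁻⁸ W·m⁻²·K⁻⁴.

At equilibrium, absorbed power = emitted power.
Absorbing cross-section = πr² = 4.208×10⁻⁹ m²; emitting surface = 4πr² = 1.683×10⁻⁸ m² (ratio 4).
(1−a)S·A_cross = εσ·A_surf·T⁴  ⇒  T⁴ = (1−a)S/(4σ).
T⁴ = 0.880·2230/(4·5.67×10⁻⁸) = 8.653×10⁹ K⁴.
T = (8.653×10⁹)^(1/4).

T ≈ 305 K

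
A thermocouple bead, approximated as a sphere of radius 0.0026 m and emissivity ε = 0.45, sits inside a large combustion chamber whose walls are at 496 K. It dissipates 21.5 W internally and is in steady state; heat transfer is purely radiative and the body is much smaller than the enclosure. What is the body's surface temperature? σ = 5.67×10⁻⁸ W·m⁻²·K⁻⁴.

For a small grey body in a large enclosure, net radiated power = εσA(T⁴ − T_w⁴).
Steady state: P = εσA(T⁴ − T_w⁴) with A = 4πr² = 8.495×10⁻⁵ m².
T⁴ = P/(εσA) + T_w⁴ = 21.5/(0.45·5.67×10⁻⁸·8.495×10⁻⁵) + (496)⁴
    = 9.919×10¹² + 6.052×10¹⁰ = 9.980×10¹² K⁴.

T ≈ 1780 K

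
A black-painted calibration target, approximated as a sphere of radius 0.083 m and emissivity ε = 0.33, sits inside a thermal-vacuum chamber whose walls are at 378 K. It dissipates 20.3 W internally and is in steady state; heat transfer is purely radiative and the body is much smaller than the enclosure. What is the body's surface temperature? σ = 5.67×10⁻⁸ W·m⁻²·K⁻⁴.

T ≈ 426 K

For a small grey body in a large enclosure, net radiated power = εσA(T⁴ − T_w⁴).
Steady state: P = εσA(T⁴ − T_w⁴) with A = 4πr² = 0.08657 m².
T⁴ = P/(εσA) + T_w⁴ = 20.3/(0.33·5.67×10⁻⁸·0.08657) + (378)⁴
    = 1.253×10¹⁰ + 2.042×10¹⁰ = 3.295×10¹⁰ K⁴.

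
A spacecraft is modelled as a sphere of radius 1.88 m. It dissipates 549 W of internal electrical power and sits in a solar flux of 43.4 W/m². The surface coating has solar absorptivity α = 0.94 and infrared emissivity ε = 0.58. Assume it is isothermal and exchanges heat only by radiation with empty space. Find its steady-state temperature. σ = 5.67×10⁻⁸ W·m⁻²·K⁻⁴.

T ≈ 162 K

At steady state, absorbed solar power + internal power = radiated power.
Absorbed: α·S·A_cross = 0.94·43.4·11.10 = 453.0 W (cross-section πr²).
Total input = 453.0 + 549 = 1002 W.
Radiated: εσ·A_surf·T⁴ with A_surf = 4πr² = 44.41 m².
T⁴ = 1002/(0.58·5.67×10⁻⁸·44.41) = 6.860×10⁸ K⁴.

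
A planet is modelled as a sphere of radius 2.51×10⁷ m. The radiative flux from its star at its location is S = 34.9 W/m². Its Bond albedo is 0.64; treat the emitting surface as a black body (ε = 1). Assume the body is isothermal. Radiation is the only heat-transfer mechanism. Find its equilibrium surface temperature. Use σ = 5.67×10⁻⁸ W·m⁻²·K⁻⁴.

At equilibrium, absorbed power = emitted power.
Absorbing cross-section = πr² = 1.979×10¹⁵ m²; emitting surface = 4πr² = 7.917×10¹⁵ m² (ratio 4).
(1−a)S·A_cross = εσ·A_surf·T⁴  ⇒  T⁴ = (1−a)S/(4σ).
T⁴ = 0.360·34.9/(4·5.67×10⁻⁸) = 5.540×10⁷ K⁴.
T = (5.540×10⁷)^(1/4).

T ≈ 86.3 K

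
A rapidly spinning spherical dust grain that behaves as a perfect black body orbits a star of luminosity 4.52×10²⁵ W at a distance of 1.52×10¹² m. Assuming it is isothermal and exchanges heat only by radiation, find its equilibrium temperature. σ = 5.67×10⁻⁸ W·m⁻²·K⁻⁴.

First find the stellar flux at distance d: S = L/(4πd²) = 4.52×10²⁵/(4π·(1.52×10¹²)²) = 1.557 W/m².
For an isothermal sphere, absorbed (1−a)S·πr² = emitted σ·4πr²·T⁴, so T⁴ = (1−a)S/(4σ).
T⁴ = 1.00·1.557/(4·5.67×10⁻⁸) = 6.864×10⁶ K⁴.

T ≈ 51.2 K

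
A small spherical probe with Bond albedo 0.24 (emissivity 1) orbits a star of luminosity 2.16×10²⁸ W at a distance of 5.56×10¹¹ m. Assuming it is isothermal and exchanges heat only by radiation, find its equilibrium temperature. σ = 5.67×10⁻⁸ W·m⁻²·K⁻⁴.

T ≈ 369 K

First find the stellar flux at distance d: S = L/(4πd²) = 2.16×10²⁸/(4π·(5.56×10¹¹)²) = 5560 W/m².
For an isothermal sphere, absorbed (1−a)S·πr² = emitted σ·4πr²·T⁴, so T⁴ = (1−a)S/(4σ).
T⁴ = 0.760·5560/(4·5.67×10⁻⁸) = 1.863×10¹⁰ K⁴.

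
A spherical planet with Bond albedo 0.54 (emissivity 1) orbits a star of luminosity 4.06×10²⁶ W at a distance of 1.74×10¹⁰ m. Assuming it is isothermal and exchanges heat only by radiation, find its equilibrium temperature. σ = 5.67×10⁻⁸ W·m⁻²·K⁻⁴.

T ≈ 682 K

First find the stellar flux at distance d: S = L/(4πd²) = 4.06×10²⁶/(4π·(1.74×10¹⁰)²) = 1.067×10⁵ W/m².
For an isothermal sphere, absorbed (1−a)S·πr² = emitted σ·4πr²·T⁴, so T⁴ = (1−a)S/(4σ).
T⁴ = 0.460·1.067×10⁵/(4·5.67×10⁻⁸) = 2.164×10¹¹ K⁴.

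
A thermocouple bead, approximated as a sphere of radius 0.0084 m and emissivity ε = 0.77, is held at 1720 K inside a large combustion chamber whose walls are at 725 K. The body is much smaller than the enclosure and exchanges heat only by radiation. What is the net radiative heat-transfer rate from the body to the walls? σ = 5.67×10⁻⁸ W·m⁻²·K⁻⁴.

P_net ≈ 328 W

For a small grey body in a large enclosure: P_net = εσA(T_body⁴ − T_wall⁴).
A = 4πr² = 8.867×10⁻⁴ m²; T_body⁴ − T_wall⁴ = 8.752×10¹² − 2.763×10¹¹ = 8.476×10¹² K⁴.
|P_net| = 0.77·5.67×10⁻⁸·8.867×10⁻⁴·8.476×10¹².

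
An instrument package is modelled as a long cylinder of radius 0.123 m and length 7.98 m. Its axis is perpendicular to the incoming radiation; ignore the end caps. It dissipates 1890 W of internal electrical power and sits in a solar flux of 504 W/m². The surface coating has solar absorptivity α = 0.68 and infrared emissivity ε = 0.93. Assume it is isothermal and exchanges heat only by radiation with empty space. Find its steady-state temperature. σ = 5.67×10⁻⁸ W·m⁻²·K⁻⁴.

At steady state, absorbed solar power + internal power = radiated power.
Absorbed: α·S·A_cross = 0.68·504·1.963 = 672.8 W (cross-section 2rL).
Total input = 672.8 + 1890 = 2563 W.
Radiated: εσ·A_surf·T⁴ with A_surf = 2πrL = 6.167 m².
T⁴ = 2563/(0.93·5.67×10⁻⁸·6.167) = 7.881×10⁹ K⁴.

T ≈ 298 K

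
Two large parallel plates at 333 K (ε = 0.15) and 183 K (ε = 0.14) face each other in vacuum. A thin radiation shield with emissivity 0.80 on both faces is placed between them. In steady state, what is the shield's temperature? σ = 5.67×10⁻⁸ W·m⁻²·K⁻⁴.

T_s ≈ 288 K

In steady state the net flux on the hot side equals that on the cold side.
σ(T₁⁴−T_s⁴)/D₁ = σ(T_s⁴−T₂⁴)/D₂, with D₁ = 1/ε₁+1/ε_s−1 = 6.917, D₂ = 1/ε_s+1/ε₂−1 = 7.393.
Solve for T_s⁴: T_s⁴ = (D₂·T₁⁴ + D₁·T₂⁴)/(D₁+D₂) = 6.895×10⁹ K⁴.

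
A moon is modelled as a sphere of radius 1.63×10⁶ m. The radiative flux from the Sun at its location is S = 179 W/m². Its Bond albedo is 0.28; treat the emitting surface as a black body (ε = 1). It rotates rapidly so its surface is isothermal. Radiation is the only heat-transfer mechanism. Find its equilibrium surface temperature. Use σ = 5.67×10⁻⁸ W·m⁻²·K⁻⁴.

At equilibrium, absorbed power = emitted power.
Absorbing cross-section = πr² = 8.347×10¹² m²; emitting surface = 4πr² = 3.339×10¹³ m² (ratio 4).
(1−a)S·A_cross = εσ·A_surf·T⁴  ⇒  T⁴ = (1−a)S/(4σ).
T⁴ = 0.720·179/(4·5.67×10⁻⁸) = 5.683×10⁸ K⁴.
T = (5.683×10⁸)^(1/4).

T ≈ 154 K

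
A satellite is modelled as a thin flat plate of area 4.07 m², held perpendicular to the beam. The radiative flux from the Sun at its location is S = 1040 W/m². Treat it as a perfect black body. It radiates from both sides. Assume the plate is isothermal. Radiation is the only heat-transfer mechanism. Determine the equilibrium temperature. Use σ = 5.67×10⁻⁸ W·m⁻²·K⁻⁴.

At equilibrium, absorbed power = emitted power.
Absorbing cross-section = A = 4.070 m²; emitting surface = 2A = 8.140 m² (ratio 2).
S·A_cross = εσ·A_surf·T⁴  ⇒  T⁴ = S/(2σ).
T⁴ = 1.00·1040/(2·5.67×10⁻⁸) = 9.171×10⁹ K⁴.
T = (9.171×10⁹)^(1/4).

T ≈ 309 K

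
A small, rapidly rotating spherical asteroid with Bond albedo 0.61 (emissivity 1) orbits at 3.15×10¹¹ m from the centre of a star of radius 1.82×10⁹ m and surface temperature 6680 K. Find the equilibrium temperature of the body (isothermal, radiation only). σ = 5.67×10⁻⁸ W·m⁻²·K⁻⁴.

The star's surface emits σT_*⁴; at distance d the flux is S = σT_*⁴(R_*/d)².
S = 5.67×10⁻⁸·(6680)⁴·(1.82×10⁹/3.15×10¹¹)² = 3769 W/m².
For an isothermal sphere T⁴ = (1−a)S/(4σ) = 6.481×10⁹ K⁴.

T ≈ 284 K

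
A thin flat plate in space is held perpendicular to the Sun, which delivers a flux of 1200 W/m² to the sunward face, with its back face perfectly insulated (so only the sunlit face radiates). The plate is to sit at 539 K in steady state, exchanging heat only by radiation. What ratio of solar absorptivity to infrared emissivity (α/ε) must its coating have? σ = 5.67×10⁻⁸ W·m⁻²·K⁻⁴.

Balance: αS·A = εσ·1A·T⁴ ⇒ α/ε = σT⁴/S.
α/ε = 5.67×10⁻⁸·(539)⁴/1200 = 5.67×10⁻⁸·8.440×10¹⁰/1200.

α/ε ≈ 3.99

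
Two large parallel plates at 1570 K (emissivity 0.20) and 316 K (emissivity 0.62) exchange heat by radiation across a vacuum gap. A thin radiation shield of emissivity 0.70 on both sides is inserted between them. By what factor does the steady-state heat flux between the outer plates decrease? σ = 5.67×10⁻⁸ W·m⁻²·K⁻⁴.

factor ≈ 1.33

Without shield: q₀ = σΔ(T⁴)/(1/ε₁+1/ε₂−1) with denominator 5.613.
With shield the two gaps are in series; the resistances add: (1/ε₁+1/ε_s−1)+(1/ε_s+1/ε₂−1) = 5.429+2.041 = 7.470.
Heat-flux ratio q₀/q = 7.470/5.613.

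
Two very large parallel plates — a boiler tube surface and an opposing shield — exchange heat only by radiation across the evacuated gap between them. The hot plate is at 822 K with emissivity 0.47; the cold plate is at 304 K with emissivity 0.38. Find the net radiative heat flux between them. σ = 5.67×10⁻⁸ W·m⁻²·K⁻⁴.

For two infinite grey parallel plates, q = σ(T₁⁴ − T₂⁴)/(1/ε₁ + 1/ε₂ − 1).
T₁⁴ − T₂⁴ = 4.565×10¹¹ − 8.541×10⁹ = 4.480×10¹¹ K⁴.
1/ε₁ + 1/ε₂ − 1 = 2.128 + 2.632 − 1 = 3.759.
q = 5.67×10⁻⁸ × 4.480×10¹¹ / 3.759.

q ≈ 6760 W/m²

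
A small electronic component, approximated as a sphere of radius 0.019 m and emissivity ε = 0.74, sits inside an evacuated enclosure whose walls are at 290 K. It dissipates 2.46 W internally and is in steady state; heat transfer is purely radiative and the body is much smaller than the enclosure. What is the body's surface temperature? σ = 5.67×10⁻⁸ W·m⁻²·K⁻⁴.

T ≈ 376 K

For a small grey body in a large enclosure, net radiated power = εσA(T⁴ − T_w⁴).
Steady state: P = εσA(T⁴ − T_w⁴) with A = 4πr² = 0.004536 m².
T⁴ = P/(εσA) + T_w⁴ = 2.46/(0.74·5.67×10⁻⁸·0.004536) + (290)⁴
    = 1.292×10¹⁰ + 7.073×10⁹ = 2.000×10¹⁰ K⁴.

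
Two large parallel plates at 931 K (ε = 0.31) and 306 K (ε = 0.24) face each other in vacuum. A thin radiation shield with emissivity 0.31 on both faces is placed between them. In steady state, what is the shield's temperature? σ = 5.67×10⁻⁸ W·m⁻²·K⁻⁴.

T_s ≈ 800 K

In steady state the net flux on the hot side equals that on the cold side.
σ(T₁⁴−T_s⁴)/D₁ = σ(T_s⁴−T₂⁴)/D₂, with D₁ = 1/ε₁+1/ε_s−1 = 5.452, D₂ = 1/ε_s+1/ε₂−1 = 6.392.
Solve for T_s⁴: T_s⁴ = (D₂·T₁⁴ + D₁·T₂⁴)/(D₁+D₂) = 4.095×10¹¹ K⁴.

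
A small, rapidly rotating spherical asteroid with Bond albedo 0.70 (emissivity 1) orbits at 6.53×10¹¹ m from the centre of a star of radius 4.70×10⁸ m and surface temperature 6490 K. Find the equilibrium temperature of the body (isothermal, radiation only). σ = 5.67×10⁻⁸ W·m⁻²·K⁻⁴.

The star's surface emits σT_*⁴; at distance d the flux is S = σT_*⁴(R_*/d)².
S = 5.67×10⁻⁸·(6490)⁴·(4.70×10⁸/6.53×10¹¹)² = 52.11 W/m².
For an isothermal sphere T⁴ = (1−a)S/(4σ) = 6.893×10⁷ K⁴.

T ≈ 91.1 K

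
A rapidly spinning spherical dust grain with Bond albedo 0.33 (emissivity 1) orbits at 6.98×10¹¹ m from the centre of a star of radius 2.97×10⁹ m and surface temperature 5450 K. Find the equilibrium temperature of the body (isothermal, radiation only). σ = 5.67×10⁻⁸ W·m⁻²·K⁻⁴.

T ≈ 227 K

The star's surface emits σT_*⁴; at distance d the flux is S = σT_*⁴(R_*/d)².
S = 5.67×10⁻⁸·(5450)⁴·(2.97×10⁹/6.98×10¹¹)² = 905.7 W/m².
For an isothermal sphere T⁴ = (1−a)S/(4σ) = 2.675×10⁹ K⁴.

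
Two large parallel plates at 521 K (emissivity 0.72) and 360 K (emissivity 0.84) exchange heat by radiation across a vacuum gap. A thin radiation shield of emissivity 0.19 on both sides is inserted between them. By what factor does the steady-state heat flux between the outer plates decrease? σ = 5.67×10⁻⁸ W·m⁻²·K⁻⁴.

factor ≈ 7.03

Without shield: q₀ = σΔ(T⁴)/(1/ε₁+1/ε₂−1) with denominator 1.579.
With shield the two gaps are in series; the resistances add: (1/ε₁+1/ε_s−1)+(1/ε_s+1/ε₂−1) = 5.652+5.454 = 11.11.
Heat-flux ratio q₀/q = 11.11/1.579.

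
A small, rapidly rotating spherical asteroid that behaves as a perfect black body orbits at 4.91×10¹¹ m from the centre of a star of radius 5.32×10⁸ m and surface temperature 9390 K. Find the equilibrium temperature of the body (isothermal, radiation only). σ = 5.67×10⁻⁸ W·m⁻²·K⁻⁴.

The star's surface emits σT_*⁴; at distance d the flux is S = σT_*⁴(R_*/d)².
S = 5.67×10⁻⁸·(9390)⁴·(5.32×10⁸/4.91×10¹¹)² = 517.5 W/m².
For an isothermal sphere T⁴ = (1−a)S/(4σ) = 2.282×10⁹ K⁴.

T ≈ 219 K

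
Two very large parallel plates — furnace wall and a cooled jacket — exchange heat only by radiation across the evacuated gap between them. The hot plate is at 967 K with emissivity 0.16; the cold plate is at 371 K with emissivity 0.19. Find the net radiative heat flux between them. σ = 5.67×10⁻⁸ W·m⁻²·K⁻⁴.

For two infinite grey parallel plates, q = σ(T₁⁴ − T₂⁴)/(1/ε₁ + 1/ε₂ − 1).
T₁⁴ − T₂⁴ = 8.744×10¹¹ − 1.895×10¹⁰ = 8.554×10¹¹ K⁴.
1/ε₁ + 1/ε₂ − 1 = 6.250 + 5.263 − 1 = 10.51.
q = 5.67×10⁻⁸ × 8.554×10¹¹ / 10.51.

q ≈ 4610 W/m²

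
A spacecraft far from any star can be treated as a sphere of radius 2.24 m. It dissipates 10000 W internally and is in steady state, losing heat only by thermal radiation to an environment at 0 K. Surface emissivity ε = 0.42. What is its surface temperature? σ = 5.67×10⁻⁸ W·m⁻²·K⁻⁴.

T ≈ 286 K

Steady state: internal power = radiated power, P = εσA T⁴.
Radiating area A = 4πr² = 63.05 m².
T⁴ = P/(εσA) = 10000/(0.42·5.67×10⁻⁸·63.05) = 6.660×10⁹ K⁴.
T = (6.660×10⁹)^(1/4).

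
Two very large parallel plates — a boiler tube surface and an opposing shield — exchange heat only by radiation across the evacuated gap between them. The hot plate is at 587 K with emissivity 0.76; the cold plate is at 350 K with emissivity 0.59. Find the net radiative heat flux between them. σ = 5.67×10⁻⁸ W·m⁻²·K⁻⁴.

q ≈ 2920 W/m²

For two infinite grey parallel plates, q = σ(T₁⁴ − T₂⁴)/(1/ε₁ + 1/ε₂ − 1).
T₁⁴ − T₂⁴ = 1.187×10¹¹ − 1.501×10¹⁰ = 1.037×10¹¹ K⁴.
1/ε₁ + 1/ε₂ − 1 = 1.316 + 1.695 − 1 = 2.011.
q = 5.67×10⁻⁸ × 1.037×10¹¹ / 2.011.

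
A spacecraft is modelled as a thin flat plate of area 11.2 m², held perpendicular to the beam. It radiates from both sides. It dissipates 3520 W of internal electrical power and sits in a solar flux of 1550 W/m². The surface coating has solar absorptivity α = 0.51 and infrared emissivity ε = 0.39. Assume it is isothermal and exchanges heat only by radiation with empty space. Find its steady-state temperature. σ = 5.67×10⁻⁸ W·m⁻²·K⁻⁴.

At steady state, absorbed solar power + internal power = radiated power.
Absorbed: α·S·A_cross = 0.51·1550·11.20 = 8854 W (cross-section A).
Total input = 8854 + 3520 = 12370 W.
Radiated: εσ·A_surf·T⁴ with A_surf = 2A = 22.40 m².
T⁴ = 12370/(0.39·5.67×10⁻⁸·22.40) = 2.498×10¹⁰ K⁴.

T ≈ 398 K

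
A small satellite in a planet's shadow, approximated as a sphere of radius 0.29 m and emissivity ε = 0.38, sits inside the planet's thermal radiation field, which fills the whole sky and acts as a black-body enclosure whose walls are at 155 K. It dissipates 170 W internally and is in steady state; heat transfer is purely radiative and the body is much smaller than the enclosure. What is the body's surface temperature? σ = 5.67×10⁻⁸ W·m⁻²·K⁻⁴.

For a small grey body in a large enclosure, net radiated power = εσA(T⁴ − T_w⁴).
Steady state: P = εσA(T⁴ − T_w⁴) with A = 4πr² = 1.057 m².
T⁴ = P/(εσA) + T_w⁴ = 170/(0.38·5.67×10⁻⁸·1.057) + (155)⁴
    = 7.466×10⁹ + 5.772×10⁸ = 8.043×10⁹ K⁴.

T ≈ 299 K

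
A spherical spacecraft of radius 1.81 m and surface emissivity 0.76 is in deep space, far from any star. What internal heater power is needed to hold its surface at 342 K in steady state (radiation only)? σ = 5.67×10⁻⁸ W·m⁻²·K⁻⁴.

P = εσ·4πr²·T⁴.
4πr² = 41.17 m²; T⁴ = 1.368×10¹⁰ K⁴.
P = 0.76·5.67×10⁻⁸·41.17·1.368×10¹⁰.

P ≈ 24300 W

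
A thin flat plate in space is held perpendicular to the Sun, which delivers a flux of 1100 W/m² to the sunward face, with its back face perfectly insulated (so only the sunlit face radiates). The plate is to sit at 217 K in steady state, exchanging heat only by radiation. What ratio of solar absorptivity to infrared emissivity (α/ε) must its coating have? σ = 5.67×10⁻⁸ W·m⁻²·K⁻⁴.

α/ε ≈ 0.114

Balance: αS·A = εσ·1A·T⁴ ⇒ α/ε = σT⁴/S.
α/ε = 5.67×10⁻⁸·(217)⁴/1100 = 5.67×10⁻⁸·2.217×10⁹/1100.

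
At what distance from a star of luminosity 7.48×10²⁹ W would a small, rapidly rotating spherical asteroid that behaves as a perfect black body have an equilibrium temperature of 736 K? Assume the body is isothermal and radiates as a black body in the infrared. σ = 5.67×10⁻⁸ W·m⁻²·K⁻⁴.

For an isothermal black-emitting sphere, (1−a)S·πr² = σ·4πr²·T⁴ ⇒ S = 4σT⁴/(1−a).
S = 4·5.67×10⁻⁸·(736)⁴/1.00 = 66550 W/m².
Flux falls as S = L/(4πd²), so d = √(L/(4πS)) = √(7.48×10²⁹/(4π·66550)).

d ≈ 9.46×10¹¹ m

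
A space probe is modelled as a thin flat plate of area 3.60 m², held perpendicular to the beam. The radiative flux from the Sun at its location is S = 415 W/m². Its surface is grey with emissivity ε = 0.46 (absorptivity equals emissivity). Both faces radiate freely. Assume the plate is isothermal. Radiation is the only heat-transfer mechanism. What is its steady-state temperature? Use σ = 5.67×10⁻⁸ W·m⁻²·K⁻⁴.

T ≈ 246 K

At equilibrium, absorbed power = emitted power.
Absorbing cross-section = A = 3.600 m²; emitting surface = 2A = 7.200 m² (ratio 2).
εS·A_cross = εσ·A_surf·T⁴  ⇒  T⁴ = S/(2σ)   (ε cancels).
T⁴ = 415/(2·5.67×10⁻⁸) = 3.660×10⁹ K⁴.
T = (3.660×10⁹)^(1/4).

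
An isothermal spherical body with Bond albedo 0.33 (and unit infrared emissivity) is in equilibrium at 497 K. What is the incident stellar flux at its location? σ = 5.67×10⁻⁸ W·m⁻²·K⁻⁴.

S ≈ 20700 W/m²

(1−a)S·πr² = σ·4πr²·T⁴ ⇒ S = 4σT⁴/(1−a).
S = 4·5.67×10⁻⁸·6.101×10¹⁰/0.670.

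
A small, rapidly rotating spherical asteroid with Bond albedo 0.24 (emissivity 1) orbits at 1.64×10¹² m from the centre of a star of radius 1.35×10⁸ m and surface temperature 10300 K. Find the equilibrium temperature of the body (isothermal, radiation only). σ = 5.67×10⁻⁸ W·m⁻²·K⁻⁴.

T ≈ 61.7 K

The star's surface emits σT_*⁴; at distance d the flux is S = σT_*⁴(R_*/d)².
S = 5.67×10⁻⁸·(10300)⁴·(1.35×10⁸/1.64×10¹²)² = 4.324 W/m².
For an isothermal sphere T⁴ = (1−a)S/(4σ) = 1.449×10⁷ K⁴.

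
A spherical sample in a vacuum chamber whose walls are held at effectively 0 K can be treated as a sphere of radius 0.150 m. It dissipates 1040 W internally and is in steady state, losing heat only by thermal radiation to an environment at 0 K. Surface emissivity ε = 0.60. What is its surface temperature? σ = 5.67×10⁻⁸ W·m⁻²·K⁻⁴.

Steady state: internal power = radiated power, P = εσA T⁴.
Radiating area A = 4πr² = 0.2827 m².
T⁴ = P/(εσA) = 1040/(0.60·5.67×10⁻⁸·0.2827) = 1.081×10¹¹ K⁴.
T = (1.081×10¹¹)^(1/4).

T ≈ 573 K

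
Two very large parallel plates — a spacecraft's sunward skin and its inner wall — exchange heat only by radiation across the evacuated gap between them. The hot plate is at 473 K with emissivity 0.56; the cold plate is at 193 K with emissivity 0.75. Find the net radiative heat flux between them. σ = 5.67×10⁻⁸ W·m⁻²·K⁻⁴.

q ≈ 1300 W/m²

For two infinite grey parallel plates, q = σ(T₁⁴ − T₂⁴)/(1/ε₁ + 1/ε₂ − 1).
T₁⁴ − T₂⁴ = 5.005×10¹⁰ − 1.387×10⁹ = 4.867×10¹⁰ K⁴.
1/ε₁ + 1/ε₂ − 1 = 1.786 + 1.333 − 1 = 2.119.
q = 5.67×10⁻⁸ × 4.867×10¹⁰ / 2.119.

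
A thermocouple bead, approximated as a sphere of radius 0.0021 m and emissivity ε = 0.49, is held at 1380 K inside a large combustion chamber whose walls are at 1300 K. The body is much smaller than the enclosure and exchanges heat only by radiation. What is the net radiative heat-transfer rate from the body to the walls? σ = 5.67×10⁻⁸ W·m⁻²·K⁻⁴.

P_net ≈ 1.19 W

For a small grey body in a large enclosure: P_net = εσA(T_body⁴ − T_wall⁴).
A = 4πr² = 5.542×10⁻⁵ m²; T_body⁴ − T_wall⁴ = 3.627×10¹² − 2.856×10¹² = 7.706×10¹¹ K⁴.
|P_net| = 0.49·5.67×10⁻⁸·5.542×10⁻⁵·7.706×10¹¹.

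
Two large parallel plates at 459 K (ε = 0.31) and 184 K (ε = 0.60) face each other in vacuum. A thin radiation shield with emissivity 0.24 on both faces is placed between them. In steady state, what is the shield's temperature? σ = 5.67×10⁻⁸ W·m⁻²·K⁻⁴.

In steady state the net flux on the hot side equals that on the cold side.
σ(T₁⁴−T_s⁴)/D₁ = σ(T_s⁴−T₂⁴)/D₂, with D₁ = 1/ε₁+1/ε_s−1 = 6.392, D₂ = 1/ε_s+1/ε₂−1 = 4.833.
Solve for T_s⁴: T_s⁴ = (D₂·T₁⁴ + D₁·T₂⁴)/(D₁+D₂) = 1.976×10¹⁰ K⁴.

T_s ≈ 375 K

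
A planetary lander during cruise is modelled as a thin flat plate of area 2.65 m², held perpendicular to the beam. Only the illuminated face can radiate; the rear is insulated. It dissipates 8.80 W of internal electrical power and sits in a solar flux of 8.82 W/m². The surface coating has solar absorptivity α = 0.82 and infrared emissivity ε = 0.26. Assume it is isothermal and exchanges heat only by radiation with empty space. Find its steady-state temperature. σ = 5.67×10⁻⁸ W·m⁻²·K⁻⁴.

At steady state, absorbed solar power + internal power = radiated power.
Absorbed: α·S·A_cross = 0.82·8.82·2.650 = 19.17 W (cross-section A).
Total input = 19.17 + 8.80 = 27.97 W.
Radiated: εσ·A_surf·T⁴ with A_surf = A = 2.650 m².
T⁴ = 27.97/(0.26·5.67×10⁻⁸·2.650) = 7.159×10⁸ K⁴.

T ≈ 164 K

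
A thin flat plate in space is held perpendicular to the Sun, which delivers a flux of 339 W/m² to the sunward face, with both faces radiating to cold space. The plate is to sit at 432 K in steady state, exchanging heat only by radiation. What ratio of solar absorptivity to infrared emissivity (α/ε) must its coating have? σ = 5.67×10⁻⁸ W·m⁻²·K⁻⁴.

α/ε ≈ 11.7

Balance: αS·A = εσ·2A·T⁴ ⇒ α/ε = 2σT⁴/S.
α/ε = 2·5.67×10⁻⁸·(432)⁴/339 = 2·5.67×10⁻⁸·3.483×10¹⁰/339.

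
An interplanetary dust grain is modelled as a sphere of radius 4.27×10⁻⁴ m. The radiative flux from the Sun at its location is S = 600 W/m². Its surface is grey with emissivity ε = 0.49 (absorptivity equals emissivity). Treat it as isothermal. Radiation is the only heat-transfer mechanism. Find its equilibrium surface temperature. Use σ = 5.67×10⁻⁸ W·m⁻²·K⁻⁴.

At equilibrium, absorbed power = emitted power.
Absorbing cross-section = πr² = 5.728×10⁻⁷ m²; emitting surface = 4πr² = 2.291×10⁻⁶ m² (ratio 4).
εS·A_cross = εσ·A_surf·T⁴  ⇒  T⁴ = S/(4σ)   (ε cancels).
T⁴ = 600/(4·5.67×10⁻⁸) = 2.646×10⁹ K⁴.
T = (2.646×10⁹)^(1/4).

T ≈ 227 K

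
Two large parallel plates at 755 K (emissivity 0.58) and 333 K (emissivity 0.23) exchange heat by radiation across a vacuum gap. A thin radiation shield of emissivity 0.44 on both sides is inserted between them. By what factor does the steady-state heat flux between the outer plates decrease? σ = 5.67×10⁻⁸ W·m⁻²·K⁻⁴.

factor ≈ 1.70

Without shield: q₀ = σΔ(T⁴)/(1/ε₁+1/ε₂−1) with denominator 5.072.
With shield the two gaps are in series; the resistances add: (1/ε₁+1/ε_s−1)+(1/ε_s+1/ε₂−1) = 2.997+5.621 = 8.617.
Heat-flux ratio q₀/q = 8.617/5.072.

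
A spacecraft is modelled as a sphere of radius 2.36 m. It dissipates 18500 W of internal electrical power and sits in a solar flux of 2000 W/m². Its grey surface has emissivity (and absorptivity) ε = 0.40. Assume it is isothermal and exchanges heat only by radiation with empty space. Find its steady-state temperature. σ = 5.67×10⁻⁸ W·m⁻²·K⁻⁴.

At steady state, absorbed solar power + internal power = radiated power.
Absorbed: α·S·A_cross = 0.40·2000·17.50 = 14000 W (cross-section πr²).
Total input = 14000 + 18500 = 32500 W.
Radiated: εσ·A_surf·T⁴ with A_surf = 4πr² = 69.99 m².
T⁴ = 32500/(0.40·5.67×10⁻⁸·69.99) = 2.047×10¹⁰ K⁴.

T ≈ 378 K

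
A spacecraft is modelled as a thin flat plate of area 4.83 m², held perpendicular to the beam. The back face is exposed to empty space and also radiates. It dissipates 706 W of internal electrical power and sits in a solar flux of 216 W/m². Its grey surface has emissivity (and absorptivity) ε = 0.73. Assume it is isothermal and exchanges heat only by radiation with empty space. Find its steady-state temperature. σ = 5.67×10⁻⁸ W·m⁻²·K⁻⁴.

At steady state, absorbed solar power + internal power = radiated power.
Absorbed: α·S·A_cross = 0.73·216·4.830 = 761.6 W (cross-section A).
Total input = 761.6 + 706 = 1468 W.
Radiated: εσ·A_surf·T⁴ with A_surf = 2A = 9.660 m².
T⁴ = 1468/(0.73·5.67×10⁻⁸·9.660) = 3.670×10⁹ K⁴.

T ≈ 246 K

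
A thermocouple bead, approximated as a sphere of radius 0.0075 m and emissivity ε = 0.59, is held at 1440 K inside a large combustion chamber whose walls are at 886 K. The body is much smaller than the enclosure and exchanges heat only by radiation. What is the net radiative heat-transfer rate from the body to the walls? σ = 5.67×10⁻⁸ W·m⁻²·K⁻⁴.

For a small grey body in a large enclosure: P_net = εσA(T_body⁴ − T_wall⁴).
A = 4πr² = 7.069×10⁻⁴ m²; T_body⁴ − T_wall⁴ = 4.300×10¹² − 6.162×10¹¹ = 3.684×10¹² K⁴.
|P_net| = 0.59·5.67×10⁻⁸·7.069×10⁻⁴·3.684×10¹².

P_net ≈ 87.1 W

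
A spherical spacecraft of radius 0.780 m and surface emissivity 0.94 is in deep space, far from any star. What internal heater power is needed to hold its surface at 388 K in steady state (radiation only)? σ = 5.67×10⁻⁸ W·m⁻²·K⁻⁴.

P = εσ·4πr²·T⁴.
4πr² = 7.645 m²; T⁴ = 2.266×10¹⁰ K⁴.
P = 0.94·5.67×10⁻⁸·7.645·2.266×10¹⁰.

P ≈ 9230 W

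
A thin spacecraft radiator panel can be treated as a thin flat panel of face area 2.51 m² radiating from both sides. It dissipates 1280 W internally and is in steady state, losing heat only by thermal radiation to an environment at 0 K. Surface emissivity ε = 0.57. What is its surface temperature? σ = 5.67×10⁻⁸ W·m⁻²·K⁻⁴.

T ≈ 298 K

Steady state: internal power = radiated power, P = εσA T⁴.
Radiating area A = 2·2.51 = 5.020 m².
T⁴ = P/(εσA) = 1280/(0.57·5.67×10⁻⁸·5.020) = 7.889×10⁹ K⁴.
T = (7.889×10⁹)^(1/4).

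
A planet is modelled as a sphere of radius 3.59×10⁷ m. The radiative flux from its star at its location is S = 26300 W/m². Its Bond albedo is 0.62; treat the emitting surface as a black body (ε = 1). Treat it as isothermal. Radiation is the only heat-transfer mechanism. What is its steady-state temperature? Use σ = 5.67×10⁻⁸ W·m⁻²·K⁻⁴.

T ≈ 458 K

At equilibrium, absorbed power = emitted power.
Absorbing cross-section = πr² = 4.049×10¹⁵ m²; emitting surface = 4πr² = 1.620×10¹⁶ m² (ratio 4).
(1−a)S·A_cross = εσ·A_surf·T⁴  ⇒  T⁴ = (1−a)S/(4σ).
T⁴ = 0.380·26300/(4·5.67×10⁻⁸) = 4.407×10¹⁰ K⁴.
T = (4.407×10¹⁰)^(1/4).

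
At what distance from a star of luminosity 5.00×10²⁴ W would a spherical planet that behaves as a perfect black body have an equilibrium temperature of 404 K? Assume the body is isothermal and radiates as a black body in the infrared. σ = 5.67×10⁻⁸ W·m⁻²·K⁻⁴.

d ≈ 8.12×10⁹ m

For an isothermal black-emitting sphere, (1−a)S·πr² = σ·4πr²·T⁴ ⇒ S = 4σT⁴/(1−a).
S = 4·5.67×10⁻⁸·(404)⁴/1.00 = 6042 W/m².
Flux falls as S = L/(4πd²), so d = √(L/(4πS)) = √(5.00×10²⁴/(4π·6042)).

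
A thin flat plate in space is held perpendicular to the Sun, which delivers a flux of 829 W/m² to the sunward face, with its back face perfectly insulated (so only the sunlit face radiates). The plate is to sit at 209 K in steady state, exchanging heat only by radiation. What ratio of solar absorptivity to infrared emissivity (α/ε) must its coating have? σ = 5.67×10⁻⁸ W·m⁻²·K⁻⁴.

Balance: αS·A = εσ·1A·T⁴ ⇒ α/ε = σT⁴/S.
α/ε = 5.67×10⁻⁸·(209)⁴/829 = 5.67×10⁻⁸·1.908×10⁹/829.

α/ε ≈ 0.131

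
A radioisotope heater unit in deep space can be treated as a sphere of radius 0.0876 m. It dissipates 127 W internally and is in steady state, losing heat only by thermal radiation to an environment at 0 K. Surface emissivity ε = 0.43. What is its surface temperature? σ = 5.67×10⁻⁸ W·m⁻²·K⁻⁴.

T ≈ 482 K

Steady state: internal power = radiated power, P = εσA T⁴.
Radiating area A = 4πr² = 0.09643 m².
T⁴ = P/(εσA) = 127/(0.43·5.67×10⁻⁸·0.09643) = 5.402×10¹⁰ K⁴.
T = (5.402×10¹⁰)^(1/4).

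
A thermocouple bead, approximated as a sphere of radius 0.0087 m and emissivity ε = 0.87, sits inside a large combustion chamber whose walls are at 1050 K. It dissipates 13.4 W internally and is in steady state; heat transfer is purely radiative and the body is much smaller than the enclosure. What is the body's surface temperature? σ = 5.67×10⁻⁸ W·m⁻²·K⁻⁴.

T ≈ 1110 K

For a small grey body in a large enclosure, net radiated power = εσA(T⁴ − T_w⁴).
Steady state: P = εσA(T⁴ − T_w⁴) with A = 4πr² = 9.511×10⁻⁴ m².
T⁴ = P/(εσA) + T_w⁴ = 13.4/(0.87·5.67×10⁻⁸·9.511×10⁻⁴) + (1050)⁴
    = 2.856×10¹¹ + 1.216×10¹² = 1.501×10¹² K⁴.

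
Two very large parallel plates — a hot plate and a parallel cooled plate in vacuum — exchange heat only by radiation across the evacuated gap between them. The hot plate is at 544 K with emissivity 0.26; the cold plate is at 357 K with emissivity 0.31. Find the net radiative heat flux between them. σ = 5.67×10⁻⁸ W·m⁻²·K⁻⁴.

q ≈ 666 W/m²

For two infinite grey parallel plates, q = σ(T₁⁴ − T₂⁴)/(1/ε₁ + 1/ε₂ − 1).
T₁⁴ − T₂⁴ = 8.758×10¹⁰ − 1.624×10¹⁰ = 7.133×10¹⁰ K⁴.
1/ε₁ + 1/ε₂ − 1 = 3.846 + 3.226 − 1 = 6.072.
q = 5.67×10⁻⁸ × 7.133×10¹⁰ / 6.072.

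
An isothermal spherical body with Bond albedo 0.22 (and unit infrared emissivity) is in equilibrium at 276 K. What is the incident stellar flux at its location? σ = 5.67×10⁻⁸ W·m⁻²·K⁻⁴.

(1−a)S·πr² = σ·4πr²·T⁴ ⇒ S = 4σT⁴/(1−a).
S = 4·5.67×10⁻⁸·5.803×10⁹/0.780.

S ≈ 1690 W/m²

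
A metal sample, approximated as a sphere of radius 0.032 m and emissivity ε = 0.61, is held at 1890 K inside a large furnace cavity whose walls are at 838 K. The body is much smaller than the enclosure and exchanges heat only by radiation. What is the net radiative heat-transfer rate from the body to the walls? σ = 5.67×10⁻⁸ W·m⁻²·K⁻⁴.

For a small grey body in a large enclosure: P_net = εσA(T_body⁴ − T_wall⁴).
A = 4πr² = 0.01287 m²; T_body⁴ − T_wall⁴ = 1.276×10¹³ − 4.931×10¹¹ = 1.227×10¹³ K⁴.
|P_net| = 0.61·5.67×10⁻⁸·0.01287·1.227×10¹³.

P_net ≈ 5460 W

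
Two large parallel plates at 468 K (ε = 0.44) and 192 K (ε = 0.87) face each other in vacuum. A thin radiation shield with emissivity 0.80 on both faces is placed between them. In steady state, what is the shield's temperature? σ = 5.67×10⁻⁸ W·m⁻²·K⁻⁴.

In steady state the net flux on the hot side equals that on the cold side.
σ(T₁⁴−T_s⁴)/D₁ = σ(T_s⁴−T₂⁴)/D₂, with D₁ = 1/ε₁+1/ε_s−1 = 2.523, D₂ = 1/ε_s+1/ε₂−1 = 1.399.
Solve for T_s⁴: T_s⁴ = (D₂·T₁⁴ + D₁·T₂⁴)/(D₁+D₂) = 1.799×10¹⁰ K⁴.

T_s ≈ 366 K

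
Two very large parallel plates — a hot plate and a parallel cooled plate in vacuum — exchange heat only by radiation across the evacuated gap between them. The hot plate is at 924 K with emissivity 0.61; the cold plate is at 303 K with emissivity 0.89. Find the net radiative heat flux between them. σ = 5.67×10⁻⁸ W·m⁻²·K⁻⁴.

q ≈ 23200 W/m²

For two infinite grey parallel plates, q = σ(T₁⁴ − T₂⁴)/(1/ε₁ + 1/ε₂ − 1).
T₁⁴ − T₂⁴ = 7.289×10¹¹ − 8.429×10⁹ = 7.205×10¹¹ K⁴.
1/ε₁ + 1/ε₂ − 1 = 1.639 + 1.124 − 1 = 1.763.
q = 5.67×10⁻⁸ × 7.205×10¹¹ / 1.763.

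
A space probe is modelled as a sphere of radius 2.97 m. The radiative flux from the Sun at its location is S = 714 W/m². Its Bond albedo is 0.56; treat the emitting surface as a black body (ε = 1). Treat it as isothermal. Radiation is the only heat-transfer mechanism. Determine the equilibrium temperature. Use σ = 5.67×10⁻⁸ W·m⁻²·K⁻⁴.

T ≈ 193 K

At equilibrium, absorbed power = emitted power.
Absorbing cross-section = πr² = 27.71 m²; emitting surface = 4πr² = 110.8 m² (ratio 4).
(1−a)S·A_cross = εσ·A_surf·T⁴  ⇒  T⁴ = (1−a)S/(4σ).
T⁴ = 0.440·714/(4·5.67×10⁻⁸) = 1.385×10⁹ K⁴.
T = (1.385×10⁹)^(1/4).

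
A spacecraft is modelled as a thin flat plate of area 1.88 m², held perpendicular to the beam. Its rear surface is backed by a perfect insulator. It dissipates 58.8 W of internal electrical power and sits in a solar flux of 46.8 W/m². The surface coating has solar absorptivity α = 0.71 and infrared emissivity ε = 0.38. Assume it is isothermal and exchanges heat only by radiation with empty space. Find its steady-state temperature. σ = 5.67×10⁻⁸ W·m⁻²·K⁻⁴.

At steady state, absorbed solar power + internal power = radiated power.
Absorbed: α·S·A_cross = 0.71·46.8·1.880 = 62.47 W (cross-section A).
Total input = 62.47 + 58.8 = 121.3 W.
Radiated: εσ·A_surf·T⁴ with A_surf = A = 1.880 m².
T⁴ = 121.3/(0.38·5.67×10⁻⁸·1.880) = 2.994×10⁹ K⁴.

T ≈ 234 K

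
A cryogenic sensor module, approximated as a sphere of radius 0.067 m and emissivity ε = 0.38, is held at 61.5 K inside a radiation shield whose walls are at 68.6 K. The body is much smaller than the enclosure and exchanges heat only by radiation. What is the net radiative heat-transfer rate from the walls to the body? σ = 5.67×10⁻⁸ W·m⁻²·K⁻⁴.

P_net ≈ 0.00953 W

For a small grey body in a large enclosure: P_net = εσA(T_body⁴ − T_wall⁴).
A = 4πr² = 0.05641 m²; T_body⁴ − T_wall⁴ = 1.431×10⁷ − 2.215×10⁷ = -7.841×10⁶ K⁴.
|P_net| = 0.38·5.67×10⁻⁸·0.05641·7.841×10⁶.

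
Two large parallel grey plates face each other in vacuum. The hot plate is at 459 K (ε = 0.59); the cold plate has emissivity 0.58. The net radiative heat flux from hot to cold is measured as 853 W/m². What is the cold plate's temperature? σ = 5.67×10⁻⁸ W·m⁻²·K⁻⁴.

q = σ(T₁⁴ − T₂⁴)/(1/ε₁ + 1/ε₂ − 1); denominator = 2.419.
T₂⁴ = T₁⁴ − q·(1/ε₁+1/ε₂−1)/σ = 4.439×10¹⁰ − 853·2.419/5.67×10⁻⁸
    = 7.994×10⁹ K⁴.

T₂ ≈ 299 K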